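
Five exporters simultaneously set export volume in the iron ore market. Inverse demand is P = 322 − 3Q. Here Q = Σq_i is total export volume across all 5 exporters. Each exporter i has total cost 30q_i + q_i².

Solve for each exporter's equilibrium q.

14.6

A representative exporter's profit is π_i = q_i(322 − 3Q) − 30q_i − q_i², with Q = q_i + Σ_{j≠i} q_j.
First-order condition: 292 − 8q_i − 3Σ_{j≠i} q_j = 0.
Imposing symmetry (q_j = q for all j) turns Σ_{j≠i} q_j into 4q, so 292 = 20q and q = 14.6.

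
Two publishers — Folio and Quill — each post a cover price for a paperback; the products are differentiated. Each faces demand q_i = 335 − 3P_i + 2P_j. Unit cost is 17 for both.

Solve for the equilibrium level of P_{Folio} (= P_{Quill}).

96.5

Folio's profit: π = (P_{Folio} − 17)(335 − 3P_{Folio} + 2P_{Quill}).
∂π/∂P_{Folio} = 386 − 6P_{Folio} + 2P_{Quill} = 0 ⇒ P_{Folio} = 193/3 + (1/3)P_{Quill}.
By symmetry P_{Quill} = P_{Folio}; substituting into the reaction function, (2/3)P_{Folio} = 193/3 and P_{Folio} = 96.5.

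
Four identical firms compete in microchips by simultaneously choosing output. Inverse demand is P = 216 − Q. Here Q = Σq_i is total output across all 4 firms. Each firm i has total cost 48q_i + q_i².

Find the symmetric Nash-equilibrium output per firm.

24

A representative firm's profit is π_i = q_i(216 − Q) − 48q_i − q_i², with Q = q_i + Σ_{j≠i} q_j.
First-order condition: 168 − 4q_i − Σ_{j≠i} q_j = 0.
Imposing symmetry (q_j = q for all j) turns Σ_{j≠i} q_j into 3q, so 168 = 7q and q = 24.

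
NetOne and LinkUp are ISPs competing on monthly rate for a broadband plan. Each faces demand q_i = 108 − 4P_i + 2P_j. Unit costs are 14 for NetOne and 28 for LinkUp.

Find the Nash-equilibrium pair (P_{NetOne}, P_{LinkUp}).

29.2, 34.8

NetOne's profit: π = (P_{NetOne} − 14)(108 − 4P_{NetOne} + 2P_{LinkUp}).
∂π/∂P_{NetOne} = 164 − 8P_{NetOne} + 2P_{LinkUp} = 0 ⇒ P_{NetOne} = 20.5 + 0.25P_{LinkUp}.
Similarly P_{LinkUp} = 27.5 + 0.25P_{NetOne}.
Solving the two reaction functions simultaneously: (1 − (0.25)(0.25))P_{NetOne} = 20.5 + 0.25·27.5, so 0.9375P_{NetOne} = 27.375 and P_{NetOne} = 29.2.
Then P_{LinkUp} = 27.5 + 0.25·29.2 = 34.8.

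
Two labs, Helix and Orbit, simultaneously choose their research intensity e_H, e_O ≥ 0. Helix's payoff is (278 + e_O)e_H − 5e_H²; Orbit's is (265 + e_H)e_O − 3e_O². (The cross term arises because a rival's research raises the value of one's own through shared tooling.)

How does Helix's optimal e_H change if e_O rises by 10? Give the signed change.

1

Expanding Helix's payoff: 278e_H + e_Oe_H − 5e_H².
∂π/∂e_H = 278 + e_O − 10e_H = 0, so e_H = 27.8 + 0.1e_O.
The reaction-function slope is 0.1, so a 10-unit rise in e_O moves e_H by 0.1 × 10 = 1. Helix's best response rises — the actions are strategic complements.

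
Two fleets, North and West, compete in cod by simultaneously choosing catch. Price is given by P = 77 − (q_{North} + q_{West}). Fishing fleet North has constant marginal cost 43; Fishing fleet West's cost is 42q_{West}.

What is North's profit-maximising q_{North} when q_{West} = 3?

Fishing fleet North's profit: π = q_{North}(77 − (q_{North} + q_{West})) − 43q_{North}.
∂π/∂q_{North} = 34 − 2q_{North} − q_{West} = 0, so q_{North} = 17 − 0.5q_{West}.
At q_{West} = 3: q_{North} = 17 − 0.5·3 = 15.5.

15.5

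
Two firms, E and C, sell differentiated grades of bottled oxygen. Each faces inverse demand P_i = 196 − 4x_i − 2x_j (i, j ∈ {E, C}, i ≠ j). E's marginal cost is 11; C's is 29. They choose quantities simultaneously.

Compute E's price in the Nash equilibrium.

Firm E's profit: π = x_E(196 − 4x_E − 2x_C) − 11x_E.
∂π/∂x_E = 185 − 8x_E − 2x_C = 0 ⇒ x_E = 23.125 − 0.25x_C.
Similarly x_C = 20.875 − 0.25x_E.
Solving the two reaction functions simultaneously: (1 − (−0.25)(−0.25))x_E = 23.125 − 0.25·20.875, so 0.9375x_E = 573/32 and x_E = 19.1.
Then x_C = 20.875 − 0.25·19.1 = 16.1.
P_E = 196 − 4·19.1 − 2·16.1 = 87.4.

87.4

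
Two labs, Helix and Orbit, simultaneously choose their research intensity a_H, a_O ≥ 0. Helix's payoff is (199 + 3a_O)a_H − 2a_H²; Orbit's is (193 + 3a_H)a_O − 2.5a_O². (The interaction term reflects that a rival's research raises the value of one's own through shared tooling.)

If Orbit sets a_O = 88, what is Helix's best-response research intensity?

115.75

Expanding Helix's payoff: 199a_H + 3a_Oa_H − 2a_H².
∂π/∂a_H = 199 + 3a_O − 4a_H = 0, so a_H = 49.75 + 0.75a_O.
At a_O = 88: a_H = 49.75 + 0.75·88 = 115.75.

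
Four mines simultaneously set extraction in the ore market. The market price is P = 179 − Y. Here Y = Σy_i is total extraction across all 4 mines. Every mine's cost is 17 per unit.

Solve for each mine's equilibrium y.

32.4

A representative mine's profit is π_i = y_i(179 − Y) − 17y_i, with Y = y_i + Σ_{j≠i} y_j.
First-order condition: 162 − 2y_i − Σ_{j≠i} y_j = 0.
Imposing symmetry (y_j = y for all j) turns Σ_{j≠i} y_j into 3y, so 162 = 5y and y = 32.4.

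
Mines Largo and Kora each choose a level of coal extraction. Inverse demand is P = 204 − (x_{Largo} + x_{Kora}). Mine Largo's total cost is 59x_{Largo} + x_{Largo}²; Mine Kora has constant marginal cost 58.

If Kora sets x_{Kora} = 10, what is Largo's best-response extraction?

33.75

Mine Largo's profit: π = x_{Largo}(204 − (x_{Largo} + x_{Kora})) − 59x_{Largo} − x_{Largo}².
∂π/∂x_{Largo} = 145 − 4x_{Largo} − x_{Kora} = 0, so x_{Largo} = 36.25 − 0.25x_{Kora}.
At x_{Kora} = 10: x_{Largo} = 36.25 − 0.25·10 = 33.75.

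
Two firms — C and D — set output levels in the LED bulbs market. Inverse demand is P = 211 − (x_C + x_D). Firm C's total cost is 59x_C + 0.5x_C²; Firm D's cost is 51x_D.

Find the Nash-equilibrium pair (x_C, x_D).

Firm C's profit: π = x_C(211 − (x_C + x_D)) − 59x_C − 0.5x_C².
∂π/∂x_C = 152 − 3x_C − x_D = 0, so x_C = 152/3 − (1/3)x_D.
For D: ∂π/∂x_D = 160 − 2x_D − x_C = 0 ⇒ x_D = 80 − 0.5x_C.
Substituting the second reaction function into the first: x_C = 152/3 − (1/3)(80 − 0.5x_C), which gives (5/6)x_C = 24 ⇒ x_C = 28.8.
Then x_D = 80 − 0.5·28.8 = 65.6.

28.8, 65.6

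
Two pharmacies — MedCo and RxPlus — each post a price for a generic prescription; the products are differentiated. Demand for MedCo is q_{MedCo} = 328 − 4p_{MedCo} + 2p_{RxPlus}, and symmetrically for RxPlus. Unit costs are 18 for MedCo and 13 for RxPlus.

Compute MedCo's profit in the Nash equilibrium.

9216

MedCo's profit: π = (p_{MedCo} − 18)(328 − 4p_{MedCo} + 2p_{RxPlus}).
∂π/∂p_{MedCo} = 400 − 8p_{MedCo} + 2p_{RxPlus} = 0 ⇒ p_{MedCo} = 50 + 0.25p_{RxPlus}.
Similarly p_{RxPlus} = 47.5 + 0.25p_{MedCo}.
Substituting the second reaction function into the first: p_{MedCo} = 50 + 0.25(47.5 + 0.25p_{MedCo}), which gives 0.9375p_{MedCo} = 61.875 ⇒ p_{MedCo} = 66.
Then p_{RxPlus} = 47.5 + 0.25·66 = 64.
q_{MedCo} = 328 − 4·66 + 2·64 = 192.
Profit = (66 − 18)·192 = 9216.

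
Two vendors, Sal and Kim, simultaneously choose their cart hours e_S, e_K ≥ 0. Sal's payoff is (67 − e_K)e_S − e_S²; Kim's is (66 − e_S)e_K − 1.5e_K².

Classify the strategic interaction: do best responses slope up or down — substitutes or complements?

strategic substitutes

Expanding Sal's payoff: 67e_S − e_Ke_S − e_S².
∂π/∂e_S = 67 − e_K − 2e_S = 0, so e_S = 33.5 − 0.5e_K.
The best-response slope de_S/de_K = −0.5 < 0: the reaction function is downward-sloping, so the choices are strategic substitutes.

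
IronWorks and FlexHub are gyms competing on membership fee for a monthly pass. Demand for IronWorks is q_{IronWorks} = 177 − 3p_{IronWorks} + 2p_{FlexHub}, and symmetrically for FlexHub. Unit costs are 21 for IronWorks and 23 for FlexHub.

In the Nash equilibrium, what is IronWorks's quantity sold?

118.125

IronWorks's profit: π = (p_{IronWorks} − 21)(177 − 3p_{IronWorks} + 2p_{FlexHub}).
∂π/∂p_{IronWorks} = 240 − 6p_{IronWorks} + 2p_{FlexHub} = 0 ⇒ p_{IronWorks} = 40 + (1/3)p_{FlexHub}.
Similarly p_{FlexHub} = 41 + (1/3)p_{IronWorks}.
Substituting the second reaction function into the first: p_{IronWorks} = 40 + (1/3)(41 + (1/3)p_{IronWorks}), which gives (8/9)p_{IronWorks} = 161/3 ⇒ p_{IronWorks} = 60.375.
Then p_{FlexHub} = 41 + (1/3)·60.375 = 61.125.
q_{IronWorks} = 177 − 3·60.375 + 2·61.125 = 118.125.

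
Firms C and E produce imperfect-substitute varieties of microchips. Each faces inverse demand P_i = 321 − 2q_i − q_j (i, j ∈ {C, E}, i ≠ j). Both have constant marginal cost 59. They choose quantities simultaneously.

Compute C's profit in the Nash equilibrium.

Firm C's profit: π = q_C(321 − 2q_C − q_E) − 59q_C.
∂π/∂q_C = 262 − 4q_C − q_E = 0 ⇒ q_C = 65.5 − 0.25q_E.
By symmetry q_E = q_C; substituting into the reaction function, 1.25q_C = 65.5 and q_C = 52.4.
P_C = 321 − 2·52.4 − 52.4 = 163.8.
Profit = (163.8 − 59)·52.4 = 5491.52.

5491.52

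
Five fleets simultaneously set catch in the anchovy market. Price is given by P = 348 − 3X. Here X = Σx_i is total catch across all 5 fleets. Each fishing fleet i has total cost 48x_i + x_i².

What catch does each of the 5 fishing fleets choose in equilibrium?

A representative fishing fleet's profit is π_i = x_i(348 − 3X) − 48x_i − x_i², with X = x_i + Σ_{j≠i} x_j.
First-order condition: 300 − 8x_i − 3Σ_{j≠i} x_j = 0.
Imposing symmetry (x_j = x for all j) turns Σ_{j≠i} x_j into 4x, so 300 = 20x and x = 15.

15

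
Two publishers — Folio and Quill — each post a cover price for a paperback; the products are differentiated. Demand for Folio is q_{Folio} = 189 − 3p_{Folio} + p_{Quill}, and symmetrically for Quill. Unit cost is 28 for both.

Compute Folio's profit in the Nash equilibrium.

2122.68

Folio's profit: π = (p_{Folio} − 28)(189 − 3p_{Folio} + p_{Quill}).
∂π/∂p_{Folio} = 273 − 6p_{Folio} + p_{Quill} = 0 ⇒ p_{Folio} = 45.5 + (1/6)p_{Quill}.
By symmetry p_{Quill} = p_{Folio}; substituting into the reaction function, (5/6)p_{Folio} = 45.5 and p_{Folio} = 54.6.
q_{Folio} = 189 − 3·54.6 + 54.6 = 79.8.
Profit = (54.6 − 28)·79.8 = 2122.68.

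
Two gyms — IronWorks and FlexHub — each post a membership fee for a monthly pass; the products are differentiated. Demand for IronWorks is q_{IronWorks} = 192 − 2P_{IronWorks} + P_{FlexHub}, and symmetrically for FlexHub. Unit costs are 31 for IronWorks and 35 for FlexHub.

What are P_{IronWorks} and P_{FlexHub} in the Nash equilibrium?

85.2, 86.8

IronWorks's profit: π = (P_{IronWorks} − 31)(192 − 2P_{IronWorks} + P_{FlexHub}).
∂π/∂P_{IronWorks} = 254 − 4P_{IronWorks} + P_{FlexHub} = 0 ⇒ P_{IronWorks} = 63.5 + 0.25P_{FlexHub}.
Similarly P_{FlexHub} = 65.5 + 0.25P_{IronWorks}.
Substituting the second reaction function into the first: P_{IronWorks} = 63.5 + 0.25(65.5 + 0.25P_{IronWorks}), which gives 0.9375P_{IronWorks} = 79.875 ⇒ P_{IronWorks} = 85.2.
Then P_{FlexHub} = 65.5 + 0.25·85.2 = 86.8.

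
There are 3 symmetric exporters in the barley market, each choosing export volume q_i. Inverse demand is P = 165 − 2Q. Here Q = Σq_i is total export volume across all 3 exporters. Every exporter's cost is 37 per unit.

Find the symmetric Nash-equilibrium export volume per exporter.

A representative exporter's profit is π_i = q_i(165 − 2Q) − 37q_i, with Q = q_i + Σ_{j≠i} q_j.
First-order condition: 128 − 4q_i − 2Σ_{j≠i} q_j = 0.
Imposing symmetry (q_j = q for all j) turns Σ_{j≠i} q_j into 2q, so 128 = 8q and q = 16.

16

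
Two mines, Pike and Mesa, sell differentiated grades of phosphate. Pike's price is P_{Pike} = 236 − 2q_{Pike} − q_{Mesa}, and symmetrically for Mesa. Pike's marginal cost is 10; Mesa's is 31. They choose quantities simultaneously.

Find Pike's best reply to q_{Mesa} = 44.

45.5

Mine Pike's profit: π = q_{Pike}(236 − 2q_{Pike} − q_{Mesa}) − 10q_{Pike}.
∂π/∂q_{Pike} = 226 − 4q_{Pike} − q_{Mesa} = 0 ⇒ q_{Pike} = 56.5 − 0.25q_{Mesa}.
At q_{Mesa} = 44: q_{Pike} = 56.5 − 0.25·44 = 45.5.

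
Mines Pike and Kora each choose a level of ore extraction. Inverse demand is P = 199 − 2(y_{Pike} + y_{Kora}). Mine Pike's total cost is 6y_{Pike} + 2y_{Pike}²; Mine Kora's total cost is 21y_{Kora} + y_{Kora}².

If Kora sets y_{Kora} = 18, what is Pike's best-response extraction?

Mine Pike's profit: π = y_{Pike}(199 − 2(y_{Pike} + y_{Kora})) − 6y_{Pike} − 2y_{Pike}².
∂π/∂y_{Pike} = 193 − 8y_{Pike} − 2y_{Kora} = 0, so y_{Pike} = 24.125 − 0.25y_{Kora}.
At y_{Kora} = 18: y_{Pike} = 24.125 − 0.25·18 = 19.625.

19.625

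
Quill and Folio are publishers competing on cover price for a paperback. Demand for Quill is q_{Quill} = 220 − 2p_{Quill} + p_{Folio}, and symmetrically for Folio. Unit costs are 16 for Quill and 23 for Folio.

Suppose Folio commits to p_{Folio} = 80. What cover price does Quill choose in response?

83

Quill's profit: π = (p_{Quill} − 16)(220 − 2p_{Quill} + p_{Folio}).
∂π/∂p_{Quill} = 252 − 4p_{Quill} + p_{Folio} = 0 ⇒ p_{Quill} = 63 + 0.25p_{Folio}.
At p_{Folio} = 80: p_{Quill} = 63 + 0.25·80 = 83.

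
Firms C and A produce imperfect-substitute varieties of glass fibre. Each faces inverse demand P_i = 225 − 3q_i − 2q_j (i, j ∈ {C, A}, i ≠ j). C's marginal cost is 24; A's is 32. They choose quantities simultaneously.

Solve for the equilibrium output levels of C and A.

25.625, 23.625

Firm C's profit: π = q_C(225 − 3q_C − 2q_A) − 24q_C.
∂π/∂q_C = 201 − 6q_C − 2q_A = 0 ⇒ q_C = 33.5 − (1/3)q_A.
Similarly q_A = 193/6 − (1/3)q_C.
Solving the two reaction functions simultaneously: (1 − (−1/3)(−1/3))q_C = 33.5 − (1/3)·(193/6), so (8/9)q_C = 205/9 and q_C = 25.625.
Then q_A = 193/6 − (1/3)·25.625 = 23.625.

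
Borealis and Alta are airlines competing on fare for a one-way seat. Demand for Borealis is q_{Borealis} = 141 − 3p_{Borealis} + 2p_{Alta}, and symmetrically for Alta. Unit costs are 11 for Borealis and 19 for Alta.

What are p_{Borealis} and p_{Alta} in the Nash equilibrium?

Borealis's profit: π = (p_{Borealis} − 11)(141 − 3p_{Borealis} + 2p_{Alta}).
∂π/∂p_{Borealis} = 174 − 6p_{Borealis} + 2p_{Alta} = 0 ⇒ p_{Borealis} = 29 + (1/3)p_{Alta}.
Similarly p_{Alta} = 33 + (1/3)p_{Borealis}.
Substituting the second reaction function into the first: p_{Borealis} = 29 + (1/3)(33 + (1/3)p_{Borealis}), which gives (8/9)p_{Borealis} = 40 ⇒ p_{Borealis} = 45.
Then p_{Alta} = 33 + (1/3)·45 = 48.

45, 48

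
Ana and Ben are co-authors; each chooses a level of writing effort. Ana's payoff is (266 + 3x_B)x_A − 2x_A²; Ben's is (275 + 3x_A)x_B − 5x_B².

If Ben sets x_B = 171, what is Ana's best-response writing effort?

194.75

Expanding Ana's payoff: 266x_A + 3x_Bx_A − 2x_A².
∂π/∂x_A = 266 + 3x_B − 4x_A = 0, so x_A = 66.5 + 0.75x_B.
At x_B = 171: x_A = 66.5 + 0.75·171 = 194.75.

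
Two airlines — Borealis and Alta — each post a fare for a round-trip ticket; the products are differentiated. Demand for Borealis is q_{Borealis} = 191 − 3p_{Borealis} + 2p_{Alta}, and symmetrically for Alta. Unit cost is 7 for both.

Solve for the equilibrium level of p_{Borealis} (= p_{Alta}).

53

Borealis's profit: π = (p_{Borealis} − 7)(191 − 3p_{Borealis} + 2p_{Alta}).
∂π/∂p_{Borealis} = 212 − 6p_{Borealis} + 2p_{Alta} = 0 ⇒ p_{Borealis} = 106/3 + (1/3)p_{Alta}.
The game is symmetric, so in equilibrium p_{Alta} = p_{Borealis}: the reaction function gives (2/3)p_{Borealis} = 106/3, hence p_{Borealis} = 53.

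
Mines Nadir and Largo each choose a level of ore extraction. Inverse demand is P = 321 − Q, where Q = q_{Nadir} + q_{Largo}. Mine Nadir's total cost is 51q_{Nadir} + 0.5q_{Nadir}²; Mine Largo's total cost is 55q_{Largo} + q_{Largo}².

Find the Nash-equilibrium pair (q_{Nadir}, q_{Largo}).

74, 48

Mine Nadir's profit: π = q_{Nadir}(321 − (q_{Nadir} + q_{Largo})) − 51q_{Nadir} − 0.5q_{Nadir}².
∂π/∂q_{Nadir} = 270 − 3q_{Nadir} − q_{Largo} = 0, so q_{Nadir} = 90 − (1/3)q_{Largo}.
For Largo: ∂π/∂q_{Largo} = 266 − 4q_{Largo} − q_{Nadir} = 0 ⇒ q_{Largo} = 66.5 − 0.25q_{Nadir}.
Solving the two reaction functions simultaneously: (1 − (−1/3)(−0.25))q_{Nadir} = 90 − (1/3)·66.5, so (11/12)q_{Nadir} = 407/6 and q_{Nadir} = 74.
Then q_{Largo} = 66.5 − 0.25·74 = 48.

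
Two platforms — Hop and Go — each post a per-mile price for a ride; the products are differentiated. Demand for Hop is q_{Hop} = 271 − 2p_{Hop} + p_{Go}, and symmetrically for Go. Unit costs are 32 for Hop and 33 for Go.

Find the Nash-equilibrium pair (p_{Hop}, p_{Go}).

111.8, 112.2

Hop's profit: π = (p_{Hop} − 32)(271 − 2p_{Hop} + p_{Go}).
∂π/∂p_{Hop} = 335 − 4p_{Hop} + p_{Go} = 0 ⇒ p_{Hop} = 83.75 + 0.25p_{Go}.
Similarly p_{Go} = 84.25 + 0.25p_{Hop}.
Substituting the second reaction function into the first: p_{Hop} = 83.75 + 0.25(84.25 + 0.25p_{Hop}), which gives 0.9375p_{Hop} = 104.8125 ⇒ p_{Hop} = 111.8.
Then p_{Go} = 84.25 + 0.25·111.8 = 112.2.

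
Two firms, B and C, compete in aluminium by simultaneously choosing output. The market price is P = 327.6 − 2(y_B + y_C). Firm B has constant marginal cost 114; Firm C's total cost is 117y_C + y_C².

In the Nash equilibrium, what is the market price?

Firm B's profit: π = y_B(327.6 − 2(y_B + y_C)) − 114y_B.
∂π/∂y_B = 213.6 − 4y_B − 2y_C = 0, so y_B = 53.4 − 0.5y_C.
For C: ∂π/∂y_C = 210.6 − 6y_C − 2y_B = 0 ⇒ y_C = 35.1 − (1/3)y_B.
Substituting the second reaction function into the first: y_B = 53.4 − 0.5(35.1 − (1/3)y_B), which gives (5/6)y_B = 35.85 ⇒ y_B = 43.02.
Then y_C = 35.1 − (1/3)·43.02 = 20.76.
Equilibrium price: P = 327.6 − 2·63.78 = 200.04.

200.04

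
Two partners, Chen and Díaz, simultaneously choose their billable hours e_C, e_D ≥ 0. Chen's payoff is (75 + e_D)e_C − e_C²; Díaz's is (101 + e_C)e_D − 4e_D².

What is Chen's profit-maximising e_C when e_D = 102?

88.5

Expanding Chen's payoff: 75e_C + e_De_C − e_C².
∂π/∂e_C = 75 + e_D − 2e_C = 0, so e_C = 37.5 + 0.5e_D.
At e_D = 102: e_C = 37.5 + 0.5·102 = 88.5.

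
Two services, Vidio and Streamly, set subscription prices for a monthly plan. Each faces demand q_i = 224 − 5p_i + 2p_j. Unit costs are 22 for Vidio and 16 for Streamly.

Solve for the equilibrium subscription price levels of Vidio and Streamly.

Vidio's profit: π = (p_{Vidio} − 22)(224 − 5p_{Vidio} + 2p_{Streamly}).
∂π/∂p_{Vidio} = 334 − 10p_{Vidio} + 2p_{Streamly} = 0 ⇒ p_{Vidio} = 33.4 + 0.2p_{Streamly}.
Similarly p_{Streamly} = 30.4 + 0.2p_{Vidio}.
Plugging p_{Streamly} into Vidio's best response: p_{Vidio} = 33.4 + 0.2(30.4 + 0.2p_{Vidio}) ⇒ 0.96p_{Vidio} = 39.48, so p_{Vidio} = 41.125.
Then p_{Streamly} = 30.4 + 0.2·41.125 = 38.625.

41.125, 38.625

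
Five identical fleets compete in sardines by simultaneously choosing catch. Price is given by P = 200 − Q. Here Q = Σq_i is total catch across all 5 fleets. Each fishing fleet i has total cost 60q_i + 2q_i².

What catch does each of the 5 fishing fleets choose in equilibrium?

14

A representative fishing fleet's profit is π_i = q_i(200 − Q) − 60q_i − 2q_i², with Q = q_i + Σ_{j≠i} q_j.
First-order condition: 140 − 6q_i − Σ_{j≠i} q_j = 0.
Imposing symmetry (q_j = q for all j) turns Σ_{j≠i} q_j into 4q, so 140 = 10q and q = 14.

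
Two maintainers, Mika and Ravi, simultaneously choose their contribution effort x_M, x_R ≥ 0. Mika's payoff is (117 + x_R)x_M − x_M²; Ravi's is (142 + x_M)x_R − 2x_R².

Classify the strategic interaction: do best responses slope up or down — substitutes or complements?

Expanding Mika's payoff: 117x_M + x_Rx_M − x_M².
∂π/∂x_M = 117 + x_R − 2x_M = 0, so x_M = 58.5 + 0.5x_R.
The best-response slope dx_M/dx_R = 0.5 > 0: the reaction function is upward-sloping, so the choices are strategic complements.

strategic complements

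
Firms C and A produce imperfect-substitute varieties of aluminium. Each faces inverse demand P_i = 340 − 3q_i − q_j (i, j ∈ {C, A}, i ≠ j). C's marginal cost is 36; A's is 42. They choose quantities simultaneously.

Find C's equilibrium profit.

5702.88

Firm C's profit: π = q_C(340 − 3q_C − q_A) − 36q_C.
∂π/∂q_C = 304 − 6q_C − q_A = 0 ⇒ q_C = 152/3 − (1/6)q_A.
Similarly q_A = 149/3 − (1/6)q_C.
Plugging q_A into C's best response: q_C = 152/3 − (1/6)(149/3 − (1/6)q_C) ⇒ (35/36)q_C = 763/18, so q_C = 43.6.
Then q_A = 149/3 − (1/6)·43.6 = 42.4.
P_C = 340 − 3·43.6 − 42.4 = 166.8.
Profit = (166.8 − 36)·43.6 = 5702.88.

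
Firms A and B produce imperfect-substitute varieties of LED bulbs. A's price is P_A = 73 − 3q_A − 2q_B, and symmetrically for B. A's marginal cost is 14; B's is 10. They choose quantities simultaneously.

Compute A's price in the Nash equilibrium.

Firm A's profit: π = q_A(73 − 3q_A − 2q_B) − 14q_A.
∂π/∂q_A = 59 − 6q_A − 2q_B = 0 ⇒ q_A = 59/6 − (1/3)q_B.
Similarly q_B = 10.5 − (1/3)q_A.
Solving the two reaction functions simultaneously: (1 − (−1/3)(−1/3))q_A = 59/6 − (1/3)·10.5, so (8/9)q_A = 19/3 and q_A = 7.125.
Then q_B = 10.5 − (1/3)·7.125 = 8.125.
P_A = 73 − 3·7.125 − 2·8.125 = 35.375.

35.375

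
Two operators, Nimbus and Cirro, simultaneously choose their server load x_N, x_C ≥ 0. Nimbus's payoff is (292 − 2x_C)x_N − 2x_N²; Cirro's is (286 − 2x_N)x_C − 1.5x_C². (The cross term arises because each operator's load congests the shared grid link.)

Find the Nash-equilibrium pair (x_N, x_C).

Expanding Nimbus's payoff: 292x_N − 2x_Cx_N − 2x_N².
∂π/∂x_N = 292 − 2x_C − 4x_N = 0, so x_N = 73 − 0.5x_C.
Likewise for Cirro: x_C = 286/3 − (2/3)x_N.
Substituting the second reaction function into the first: x_N = 73 − 0.5(286/3 − (2/3)x_N), which gives (2/3)x_N = 76/3 ⇒ x_N = 38.
Then x_C = 286/3 − (2/3)·38 = 70.

38, 70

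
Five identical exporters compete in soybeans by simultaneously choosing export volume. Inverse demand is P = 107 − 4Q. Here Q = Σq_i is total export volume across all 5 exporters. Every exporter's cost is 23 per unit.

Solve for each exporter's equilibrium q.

3.5

A representative exporter's profit is π_i = q_i(107 − 4Q) − 23q_i, with Q = q_i + Σ_{j≠i} q_j.
First-order condition: 84 − 8q_i − 4Σ_{j≠i} q_j = 0.
Imposing symmetry (q_j = q for all j) turns Σ_{j≠i} q_j into 4q, so 84 = 24q and q = 3.5.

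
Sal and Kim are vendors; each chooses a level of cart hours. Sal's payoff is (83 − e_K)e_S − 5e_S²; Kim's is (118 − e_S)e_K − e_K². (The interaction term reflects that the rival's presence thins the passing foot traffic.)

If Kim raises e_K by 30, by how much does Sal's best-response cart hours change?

Expanding Sal's payoff: 83e_S − e_Ke_S − 5e_S².
∂π/∂e_S = 83 − e_K − 10e_S = 0, so e_S = 8.3 − 0.1e_K.
The reaction-function slope is −0.1, so a 30-unit rise in e_K moves e_S by −0.1 × 30 = −3. Sal's best response falls — the actions are strategic substitutes.

-3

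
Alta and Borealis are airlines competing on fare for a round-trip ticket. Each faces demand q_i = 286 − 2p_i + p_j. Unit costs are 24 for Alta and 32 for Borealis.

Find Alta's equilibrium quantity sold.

Alta's profit: π = (p_{Alta} − 24)(286 − 2p_{Alta} + p_{Borealis}).
∂π/∂p_{Alta} = 334 − 4p_{Alta} + p_{Borealis} = 0 ⇒ p_{Alta} = 83.5 + 0.25p_{Borealis}.
Similarly p_{Borealis} = 87.5 + 0.25p_{Alta}.
Solving the two reaction functions simultaneously: (1 − (0.25)(0.25))p_{Alta} = 83.5 + 0.25·87.5, so 0.9375p_{Alta} = 105.375 and p_{Alta} = 112.4.
Then p_{Borealis} = 87.5 + 0.25·112.4 = 115.6.
q_{Alta} = 286 − 2·112.4 + 115.6 = 176.8.

176.8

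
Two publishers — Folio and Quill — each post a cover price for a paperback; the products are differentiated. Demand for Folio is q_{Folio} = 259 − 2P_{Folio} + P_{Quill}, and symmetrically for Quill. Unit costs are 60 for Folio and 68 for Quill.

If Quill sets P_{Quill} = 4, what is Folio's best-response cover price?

95.75

Folio's profit: π = (P_{Folio} − 60)(259 − 2P_{Folio} + P_{Quill}).
∂π/∂P_{Folio} = 379 − 4P_{Folio} + P_{Quill} = 0 ⇒ P_{Folio} = 94.75 + 0.25P_{Quill}.
At P_{Quill} = 4: P_{Folio} = 94.75 + 0.25·4 = 95.75.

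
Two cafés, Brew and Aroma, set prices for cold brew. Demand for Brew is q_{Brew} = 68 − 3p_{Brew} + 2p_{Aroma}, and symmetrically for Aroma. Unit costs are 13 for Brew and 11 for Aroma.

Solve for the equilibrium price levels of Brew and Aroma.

Brew's profit: π = (p_{Brew} − 13)(68 − 3p_{Brew} + 2p_{Aroma}).
∂π/∂p_{Brew} = 107 − 6p_{Brew} + 2p_{Aroma} = 0 ⇒ p_{Brew} = 107/6 + (1/3)p_{Aroma}.
Similarly p_{Aroma} = 101/6 + (1/3)p_{Brew}.
Plugging p_{Aroma} into Brew's best response: p_{Brew} = 107/6 + (1/3)(101/6 + (1/3)p_{Brew}) ⇒ (8/9)p_{Brew} = 211/9, so p_{Brew} = 26.375.
Then p_{Aroma} = 101/6 + (1/3)·26.375 = 25.625.

26.375, 25.625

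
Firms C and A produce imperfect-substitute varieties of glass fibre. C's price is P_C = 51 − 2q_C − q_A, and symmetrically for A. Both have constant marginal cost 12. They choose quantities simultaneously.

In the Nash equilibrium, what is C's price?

Firm C's profit: π = q_C(51 − 2q_C − q_A) − 12q_C.
∂π/∂q_C = 39 − 4q_C − q_A = 0 ⇒ q_C = 9.75 − 0.25q_A.
The game is symmetric, so in equilibrium q_A = q_C: the reaction function gives 1.25q_C = 9.75, hence q_C = 7.8.
P_C = 51 − 2·7.8 − 7.8 = 27.6.

27.6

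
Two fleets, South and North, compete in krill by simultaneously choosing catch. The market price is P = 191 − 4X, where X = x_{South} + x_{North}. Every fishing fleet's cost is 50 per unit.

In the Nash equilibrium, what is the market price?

97

Fishing fleet South's profit: π = x_{South}(191 − 4(x_{South} + x_{North})) − 50x_{South}.
∂π/∂x_{South} = 141 − 8x_{South} − 4x_{North} = 0, so x_{South} = 17.625 − 0.5x_{North}.
By symmetry x_{North} = x_{South}; substituting into the reaction function, 1.5x_{South} = 17.625 and x_{South} = 11.75.
Equilibrium price: P = 191 − 4·23.5 = 97.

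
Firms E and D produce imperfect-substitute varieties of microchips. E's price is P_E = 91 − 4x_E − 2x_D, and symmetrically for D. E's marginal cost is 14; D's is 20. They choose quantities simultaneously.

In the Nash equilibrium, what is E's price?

45.6

Firm E's profit: π = x_E(91 − 4x_E − 2x_D) − 14x_E.
∂π/∂x_E = 77 − 8x_E − 2x_D = 0 ⇒ x_E = 9.625 − 0.25x_D.
Similarly x_D = 8.875 − 0.25x_E.
Substituting the second reaction function into the first: x_E = 9.625 − 0.25(8.875 − 0.25x_E), which gives 0.9375x_E = 237/32 ⇒ x_E = 7.9.
Then x_D = 8.875 − 0.25·7.9 = 6.9.
P_E = 91 − 4·7.9 − 2·6.9 = 45.6.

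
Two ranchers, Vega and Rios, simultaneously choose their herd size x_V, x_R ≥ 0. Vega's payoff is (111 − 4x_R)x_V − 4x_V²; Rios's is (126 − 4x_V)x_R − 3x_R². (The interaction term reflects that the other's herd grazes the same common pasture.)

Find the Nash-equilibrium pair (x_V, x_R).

5.0625, 17.625

Expanding Vega's payoff: 111x_V − 4x_Rx_V − 4x_V².
∂π/∂x_V = 111 − 4x_R − 8x_V = 0, so x_V = 13.875 − 0.5x_R.
Likewise for Rios: x_R = 21 − (2/3)x_V.
Plugging x_R into Vega's best response: x_V = 13.875 − 0.5(21 − (2/3)x_V) ⇒ (2/3)x_V = 3.375, so x_V = 5.0625.
Then x_R = 21 − (2/3)·5.0625 = 17.625.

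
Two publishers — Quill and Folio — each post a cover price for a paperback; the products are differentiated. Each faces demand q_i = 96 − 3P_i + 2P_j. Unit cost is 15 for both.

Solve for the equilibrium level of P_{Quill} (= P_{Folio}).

Quill's profit: π = (P_{Quill} − 15)(96 − 3P_{Quill} + 2P_{Folio}).
∂π/∂P_{Quill} = 141 − 6P_{Quill} + 2P_{Folio} = 0 ⇒ P_{Quill} = 23.5 + (1/3)P_{Folio}.
The game is symmetric, so in equilibrium P_{Folio} = P_{Quill}: the reaction function gives (2/3)P_{Quill} = 23.5, hence P_{Quill} = 35.25.

35.25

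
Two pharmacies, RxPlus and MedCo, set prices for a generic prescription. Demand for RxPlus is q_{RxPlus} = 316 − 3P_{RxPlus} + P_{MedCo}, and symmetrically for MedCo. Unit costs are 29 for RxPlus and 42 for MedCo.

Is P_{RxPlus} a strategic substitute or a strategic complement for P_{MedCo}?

strategic complements

RxPlus's profit: π = (P_{RxPlus} − 29)(316 − 3P_{RxPlus} + P_{MedCo}).
∂π/∂P_{RxPlus} = 403 − 6P_{RxPlus} + P_{MedCo} = 0 ⇒ P_{RxPlus} = 403/6 + (1/6)P_{MedCo}.
The best-response slope dP_{RxPlus}/dP_{MedCo} = 1/6 > 0: the reaction function is upward-sloping, so the choices are strategic complements.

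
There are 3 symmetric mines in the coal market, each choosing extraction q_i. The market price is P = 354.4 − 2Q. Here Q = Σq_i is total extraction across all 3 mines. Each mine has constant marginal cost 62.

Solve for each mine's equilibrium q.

36.55

A representative mine's profit is π_i = q_i(354.4 − 2Q) − 62q_i, with Q = q_i + Σ_{j≠i} q_j.
First-order condition: 292.4 − 4q_i − 2Σ_{j≠i} q_j = 0.
Imposing symmetry (q_j = q for all j) turns Σ_{j≠i} q_j into 2q, so 292.4 = 8q and q = 36.55.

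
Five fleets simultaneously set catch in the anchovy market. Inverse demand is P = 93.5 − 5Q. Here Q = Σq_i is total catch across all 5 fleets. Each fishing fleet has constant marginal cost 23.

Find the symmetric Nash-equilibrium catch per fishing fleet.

2.35

A representative fishing fleet's profit is π_i = q_i(93.5 − 5Q) − 23q_i, with Q = q_i + Σ_{j≠i} q_j.
First-order condition: 70.5 − 10q_i − 5Σ_{j≠i} q_j = 0.
With identical fishing fleets, set every q_j = q: then 70.5 − 10q − 20q = 0, i.e. q = 70.5/30 = 2.35.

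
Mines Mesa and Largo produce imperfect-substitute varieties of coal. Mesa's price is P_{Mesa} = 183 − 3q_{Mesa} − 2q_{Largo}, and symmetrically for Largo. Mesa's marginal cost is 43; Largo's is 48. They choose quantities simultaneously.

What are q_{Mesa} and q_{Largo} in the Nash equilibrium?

17.8125, 16.5625

Mine Mesa's profit: π = q_{Mesa}(183 − 3q_{Mesa} − 2q_{Largo}) − 43q_{Mesa}.
∂π/∂q_{Mesa} = 140 − 6q_{Mesa} − 2q_{Largo} = 0 ⇒ q_{Mesa} = 70/3 − (1/3)q_{Largo}.
Similarly q_{Largo} = 22.5 − (1/3)q_{Mesa}.
Solving the two reaction functions simultaneously: (1 − (−1/3)(−1/3))q_{Mesa} = 70/3 − (1/3)·22.5, so (8/9)q_{Mesa} = 95/6 and q_{Mesa} = 17.8125.
Then q_{Largo} = 22.5 − (1/3)·17.8125 = 16.5625.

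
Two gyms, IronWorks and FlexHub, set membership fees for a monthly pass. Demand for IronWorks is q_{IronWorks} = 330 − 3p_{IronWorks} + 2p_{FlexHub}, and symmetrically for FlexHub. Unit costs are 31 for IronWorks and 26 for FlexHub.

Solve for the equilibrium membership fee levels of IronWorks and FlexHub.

IronWorks's profit: π = (p_{IronWorks} − 31)(330 − 3p_{IronWorks} + 2p_{FlexHub}).
∂π/∂p_{IronWorks} = 423 − 6p_{IronWorks} + 2p_{FlexHub} = 0 ⇒ p_{IronWorks} = 70.5 + (1/3)p_{FlexHub}.
Similarly p_{FlexHub} = 68 + (1/3)p_{IronWorks}.
Substituting the second reaction function into the first: p_{IronWorks} = 70.5 + (1/3)(68 + (1/3)p_{IronWorks}), which gives (8/9)p_{IronWorks} = 559/6 ⇒ p_{IronWorks} = 104.8125.
Then p_{FlexHub} = 68 + (1/3)·104.8125 = 102.9375.

104.8125, 102.9375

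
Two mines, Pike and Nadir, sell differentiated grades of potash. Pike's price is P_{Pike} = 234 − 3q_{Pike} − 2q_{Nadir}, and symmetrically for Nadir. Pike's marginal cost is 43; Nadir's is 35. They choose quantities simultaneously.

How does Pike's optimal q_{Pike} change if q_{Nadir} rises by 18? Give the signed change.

-6

Mine Pike's profit: π = q_{Pike}(234 − 3q_{Pike} − 2q_{Nadir}) − 43q_{Pike}.
∂π/∂q_{Pike} = 191 − 6q_{Pike} − 2q_{Nadir} = 0 ⇒ q_{Pike} = 191/6 − (1/3)q_{Nadir}.
The reaction-function slope is −1/3, so an 18-unit rise in q_{Nadir} moves q_{Pike} by −1/3 × 18 = −6. Pike's best response falls — the actions are strategic substitutes.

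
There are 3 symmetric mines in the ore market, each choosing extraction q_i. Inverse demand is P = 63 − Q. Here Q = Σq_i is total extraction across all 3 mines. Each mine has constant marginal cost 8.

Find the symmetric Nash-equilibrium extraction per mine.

A representative mine's profit is π_i = q_i(63 − Q) − 8q_i, with Q = q_i + Σ_{j≠i} q_j.
First-order condition: 55 − 2q_i − Σ_{j≠i} q_j = 0.
With identical mines, set every q_j = q: then 55 − 2q − 2q = 0, i.e. q = 55/4 = 13.75.

13.75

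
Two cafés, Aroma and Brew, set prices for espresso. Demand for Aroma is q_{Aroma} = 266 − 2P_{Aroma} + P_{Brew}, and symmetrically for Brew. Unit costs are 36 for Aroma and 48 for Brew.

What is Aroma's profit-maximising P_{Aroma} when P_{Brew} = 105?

110.75

Aroma's profit: π = (P_{Aroma} − 36)(266 − 2P_{Aroma} + P_{Brew}).
∂π/∂P_{Aroma} = 338 − 4P_{Aroma} + P_{Brew} = 0 ⇒ P_{Aroma} = 84.5 + 0.25P_{Brew}.
At P_{Brew} = 105: P_{Aroma} = 84.5 + 0.25·105 = 110.75.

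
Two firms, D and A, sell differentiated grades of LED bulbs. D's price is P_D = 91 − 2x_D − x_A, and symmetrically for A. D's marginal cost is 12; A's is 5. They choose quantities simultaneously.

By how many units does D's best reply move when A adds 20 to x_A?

-5

Firm D's profit: π = x_D(91 − 2x_D − x_A) − 12x_D.
∂π/∂x_D = 79 − 4x_D − x_A = 0 ⇒ x_D = 19.75 − 0.25x_A.
The reaction-function slope is −0.25, so a 20-unit rise in x_A moves x_D by −0.25 × 20 = −5. D's best response falls — the actions are strategic substitutes.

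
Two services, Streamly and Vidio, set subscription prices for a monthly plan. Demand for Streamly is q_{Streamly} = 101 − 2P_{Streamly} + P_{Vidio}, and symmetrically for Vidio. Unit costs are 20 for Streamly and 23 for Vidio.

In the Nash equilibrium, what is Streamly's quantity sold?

Streamly's profit: π = (P_{Streamly} − 20)(101 − 2P_{Streamly} + P_{Vidio}).
∂π/∂P_{Streamly} = 141 − 4P_{Streamly} + P_{Vidio} = 0 ⇒ P_{Streamly} = 35.25 + 0.25P_{Vidio}.
Similarly P_{Vidio} = 36.75 + 0.25P_{Streamly}.
Substituting the second reaction function into the first: P_{Streamly} = 35.25 + 0.25(36.75 + 0.25P_{Streamly}), which gives 0.9375P_{Streamly} = 44.4375 ⇒ P_{Streamly} = 47.4.
Then P_{Vidio} = 36.75 + 0.25·47.4 = 48.6.
q_{Streamly} = 101 − 2·47.4 + 48.6 = 54.8.

54.8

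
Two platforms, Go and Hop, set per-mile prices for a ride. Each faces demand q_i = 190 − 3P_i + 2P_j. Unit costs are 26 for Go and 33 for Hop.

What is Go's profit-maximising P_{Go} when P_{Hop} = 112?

82

Go's profit: π = (P_{Go} − 26)(190 − 3P_{Go} + 2P_{Hop}).
∂π/∂P_{Go} = 268 − 6P_{Go} + 2P_{Hop} = 0 ⇒ P_{Go} = 134/3 + (1/3)P_{Hop}.
At P_{Hop} = 112: P_{Go} = 134/3 + (1/3)·112 = 82.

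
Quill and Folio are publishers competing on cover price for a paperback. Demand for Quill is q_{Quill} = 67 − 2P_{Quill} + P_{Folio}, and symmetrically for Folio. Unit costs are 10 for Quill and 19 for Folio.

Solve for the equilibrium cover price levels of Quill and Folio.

Quill's profit: π = (P_{Quill} − 10)(67 − 2P_{Quill} + P_{Folio}).
∂π/∂P_{Quill} = 87 − 4P_{Quill} + P_{Folio} = 0 ⇒ P_{Quill} = 21.75 + 0.25P_{Folio}.
Similarly P_{Folio} = 26.25 + 0.25P_{Quill}.
Solving the two reaction functions simultaneously: (1 − (0.25)(0.25))P_{Quill} = 21.75 + 0.25·26.25, so 0.9375P_{Quill} = 28.3125 and P_{Quill} = 30.2.
Then P_{Folio} = 26.25 + 0.25·30.2 = 33.8.

30.2, 33.8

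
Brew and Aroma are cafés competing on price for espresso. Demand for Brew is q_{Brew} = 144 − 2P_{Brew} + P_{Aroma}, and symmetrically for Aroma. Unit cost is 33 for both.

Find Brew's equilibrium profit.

2738

Brew's profit: π = (P_{Brew} − 33)(144 − 2P_{Brew} + P_{Aroma}).
∂π/∂P_{Brew} = 210 − 4P_{Brew} + P_{Aroma} = 0 ⇒ P_{Brew} = 52.5 + 0.25P_{Aroma}.
Setting P_{Brew} = P_{Aroma} in the reaction function: P_{Brew} = 52.5 + 0.25P_{Brew}, so P_{Brew} = 52.5 / 0.75 = 70.
q_{Brew} = 144 − 2·70 + 70 = 74.
Profit = (70 − 33)·74 = 2738.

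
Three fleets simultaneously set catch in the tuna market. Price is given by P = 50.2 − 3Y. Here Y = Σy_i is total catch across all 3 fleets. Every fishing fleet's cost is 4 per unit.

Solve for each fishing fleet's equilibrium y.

3.85

A representative fishing fleet's profit is π_i = y_i(50.2 − 3Y) − 4y_i, with Y = y_i + Σ_{j≠i} y_j.
First-order condition: 46.2 − 6y_i − 3Σ_{j≠i} y_j = 0.
With identical fishing fleets, set every y_j = y: then 46.2 − 6y − 6y = 0, i.e. y = 46.2/12 = 3.85.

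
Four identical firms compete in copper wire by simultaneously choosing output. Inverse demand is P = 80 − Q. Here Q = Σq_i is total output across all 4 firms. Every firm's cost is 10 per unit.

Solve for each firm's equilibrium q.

A representative firm's profit is π_i = q_i(80 − Q) − 10q_i, with Q = q_i + Σ_{j≠i} q_j.
First-order condition: 70 − 2q_i − Σ_{j≠i} q_j = 0.
With identical firms, set every q_j = q: then 70 − 2q − 3q = 0, i.e. q = 70/5 = 14.

14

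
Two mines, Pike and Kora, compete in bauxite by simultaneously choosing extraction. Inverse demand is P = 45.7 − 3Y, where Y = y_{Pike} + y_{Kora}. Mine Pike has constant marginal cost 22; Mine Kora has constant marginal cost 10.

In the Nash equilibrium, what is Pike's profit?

Mine Pike's profit: π = y_{Pike}(45.7 − 3(y_{Pike} + y_{Kora})) − 22y_{Pike}.
∂π/∂y_{Pike} = 23.7 − 6y_{Pike} − 3y_{Kora} = 0, so y_{Pike} = 3.95 − 0.5y_{Kora}.
By the same steps for Kora: y_{Kora} = 5.95 − 0.5y_{Pike}.
Substituting the second reaction function into the first: y_{Pike} = 3.95 − 0.5(5.95 − 0.5y_{Pike}), which gives 0.75y_{Pike} = 0.975 ⇒ y_{Pike} = 1.3.
Then y_{Kora} = 5.95 − 0.5·1.3 = 5.3.
Price P = 45.7 − 3·6.6 = 25.9.
Pike's profit: (25.9 − 22)·1.3 = 5.07.

5.07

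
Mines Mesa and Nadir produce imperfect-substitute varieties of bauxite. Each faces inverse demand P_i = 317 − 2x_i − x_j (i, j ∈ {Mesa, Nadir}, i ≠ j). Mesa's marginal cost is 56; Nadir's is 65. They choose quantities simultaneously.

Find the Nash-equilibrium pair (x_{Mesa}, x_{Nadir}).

Mine Mesa's profit: π = x_{Mesa}(317 − 2x_{Mesa} − x_{Nadir}) − 56x_{Mesa}.
∂π/∂x_{Mesa} = 261 − 4x_{Mesa} − x_{Nadir} = 0 ⇒ x_{Mesa} = 65.25 − 0.25x_{Nadir}.
Similarly x_{Nadir} = 63 − 0.25x_{Mesa}.
Substituting the second reaction function into the first: x_{Mesa} = 65.25 − 0.25(63 − 0.25x_{Mesa}), which gives 0.9375x_{Mesa} = 49.5 ⇒ x_{Mesa} = 52.8.
Then x_{Nadir} = 63 − 0.25·52.8 = 49.8.

52.8, 49.8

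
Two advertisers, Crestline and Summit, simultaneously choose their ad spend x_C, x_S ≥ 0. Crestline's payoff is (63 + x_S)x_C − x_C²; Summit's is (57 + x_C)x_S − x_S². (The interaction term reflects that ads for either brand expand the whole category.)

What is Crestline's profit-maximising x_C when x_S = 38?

Expanding Crestline's payoff: 63x_C + x_Sx_C − x_C².
∂π/∂x_C = 63 + x_S − 2x_C = 0, so x_C = 31.5 + 0.5x_S.
At x_S = 38: x_C = 31.5 + 0.5·38 = 50.5.

50.5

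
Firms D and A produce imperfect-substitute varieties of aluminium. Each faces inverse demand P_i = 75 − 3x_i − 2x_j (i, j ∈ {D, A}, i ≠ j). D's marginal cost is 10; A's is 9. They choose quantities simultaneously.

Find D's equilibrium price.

34.1875

Firm D's profit: π = x_D(75 − 3x_D − 2x_A) − 10x_D.
∂π/∂x_D = 65 − 6x_D − 2x_A = 0 ⇒ x_D = 65/6 − (1/3)x_A.
Similarly x_A = 11 − (1/3)x_D.
Solving the two reaction functions simultaneously: (1 − (−1/3)(−1/3))x_D = 65/6 − (1/3)·11, so (8/9)x_D = 43/6 and x_D = 8.0625.
Then x_A = 11 − (1/3)·8.0625 = 8.3125.
P_D = 75 − 3·8.0625 − 2·8.3125 = 34.1875.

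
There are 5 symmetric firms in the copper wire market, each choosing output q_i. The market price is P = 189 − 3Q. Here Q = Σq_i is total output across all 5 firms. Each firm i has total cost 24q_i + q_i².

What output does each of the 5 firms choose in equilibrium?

8.25

A representative firm's profit is π_i = q_i(189 − 3Q) − 24q_i − q_i², with Q = q_i + Σ_{j≠i} q_j.
First-order condition: 165 − 8q_i − 3Σ_{j≠i} q_j = 0.
Imposing symmetry (q_j = q for all j) turns Σ_{j≠i} q_j into 4q, so 165 = 20q and q = 8.25.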